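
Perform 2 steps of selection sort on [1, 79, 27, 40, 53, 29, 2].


Initial: [1, 79, 27, 40, 53, 29, 2]
Step 1: min=1 at 0
  Swap: [1, 79, 27, 40, 53, 29, 2]
Step 2: min=2 at 6
  Swap: [1, 2, 27, 40, 53, 29, 79]

After 2 steps: [1, 2, 27, 40, 53, 29, 79]


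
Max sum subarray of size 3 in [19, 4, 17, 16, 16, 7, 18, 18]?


[0:3]: 40
[1:4]: 37
[2:5]: 49
[3:6]: 39
[4:7]: 41
[5:8]: 43

Max: 49 at [2:5]


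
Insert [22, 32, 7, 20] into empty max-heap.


Insert 22: [22]
Insert 32: [32, 22]
Insert 7: [32, 22, 7]
Insert 20: [32, 22, 7, 20]

Final heap: [32, 22, 7, 20]


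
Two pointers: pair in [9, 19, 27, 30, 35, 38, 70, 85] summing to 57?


lo=0(9)+hi=7(85)=94
lo=0(9)+hi=6(70)=79
lo=0(9)+hi=5(38)=47
lo=1(19)+hi=5(38)=57

Yes: 19+38=57


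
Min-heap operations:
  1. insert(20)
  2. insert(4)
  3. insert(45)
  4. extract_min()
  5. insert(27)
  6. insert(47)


insert(20) -> [20]
insert(4) -> [4, 20]
insert(45) -> [4, 20, 45]
extract_min()->4, [20, 45]
insert(27) -> [20, 45, 27]
insert(47) -> [20, 45, 27, 47]

Final heap: [20, 45, 27, 47]


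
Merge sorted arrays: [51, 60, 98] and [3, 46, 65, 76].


Take 3 from B
Take 46 from B
Take 51 from A
Take 60 from A
Take 65 from B
Take 76 from B

Merged: [3, 46, 51, 60, 65, 76, 98]


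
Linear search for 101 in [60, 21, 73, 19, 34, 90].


i=0: 60!=101
i=1: 21!=101
i=2: 73!=101
i=3: 19!=101
i=4: 34!=101
i=5: 90!=101

Not found, 6 comps


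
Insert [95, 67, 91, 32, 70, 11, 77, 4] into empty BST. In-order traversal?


Insert 95: root
Insert 67: L from 95
Insert 91: L from 95 -> R from 67
Insert 32: L from 95 -> L from 67
Insert 70: L from 95 -> R from 67 -> L from 91
Insert 11: L from 95 -> L from 67 -> L from 32
Insert 77: L from 95 -> R from 67 -> L from 91 -> R from 70
Insert 4: L from 95 -> L from 67 -> L from 32 -> L from 11

In-order: [4, 11, 32, 67, 70, 77, 91, 95]


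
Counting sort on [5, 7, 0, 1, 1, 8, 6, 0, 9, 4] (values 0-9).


Input: [5, 7, 0, 1, 1, 8, 6, 0, 9, 4]
Counts: [2, 2, 0, 0, 1, 1, 1, 1, 1, 1]

Sorted: [0, 0, 1, 1, 4, 5, 6, 7, 8, 9]


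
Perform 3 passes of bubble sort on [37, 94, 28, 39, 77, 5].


Initial: [37, 94, 28, 39, 77, 5]
Pass 1: [37, 28, 39, 77, 5, 94] (4 swaps)
Pass 2: [28, 37, 39, 5, 77, 94] (2 swaps)
Pass 3: [28, 37, 5, 39, 77, 94] (1 swaps)

After 3 passes: [28, 37, 5, 39, 77, 94]


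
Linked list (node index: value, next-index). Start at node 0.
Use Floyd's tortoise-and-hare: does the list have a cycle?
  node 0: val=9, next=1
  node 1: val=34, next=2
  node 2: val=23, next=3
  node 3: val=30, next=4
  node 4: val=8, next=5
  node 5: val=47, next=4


Floyd's tortoise (slow, +1) and hare (fast, +2):
  init: slow=0, fast=0
  step 1: slow=1, fast=2
  step 2: slow=2, fast=4
  step 3: slow=3, fast=4
  step 4: slow=4, fast=4
  slow == fast at node 4: cycle detected

Cycle: yes


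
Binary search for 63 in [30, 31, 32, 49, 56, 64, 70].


Step 1: lo=0, hi=6, mid=3, val=49
Step 2: lo=4, hi=6, mid=5, val=64
Step 3: lo=4, hi=4, mid=4, val=56

Not found


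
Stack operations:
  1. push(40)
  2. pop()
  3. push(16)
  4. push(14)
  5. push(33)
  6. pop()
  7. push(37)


push(40) -> [40]
pop()->40, []
push(16) -> [16]
push(14) -> [16, 14]
push(33) -> [16, 14, 33]
pop()->33, [16, 14]
push(37) -> [16, 14, 37]

Final stack: [16, 14, 37]


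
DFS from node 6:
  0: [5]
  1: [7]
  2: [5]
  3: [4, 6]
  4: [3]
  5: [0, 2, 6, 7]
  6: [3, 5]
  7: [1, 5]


Visit 6, push [5, 3]
Visit 3, push [4]
Visit 4, push []
Visit 5, push [7, 2, 0]
Visit 0, push []
Visit 2, push []
Visit 7, push [1]
Visit 1, push []

DFS order: [6, 3, 4, 5, 0, 2, 7, 1]


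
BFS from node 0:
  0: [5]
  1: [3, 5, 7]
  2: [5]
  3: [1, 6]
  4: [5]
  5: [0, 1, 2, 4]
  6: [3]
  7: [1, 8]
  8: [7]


Visit 0, enqueue [5]
Visit 5, enqueue [1, 2, 4]
Visit 1, enqueue [3, 7]
Visit 2, enqueue []
Visit 4, enqueue []
Visit 3, enqueue [6]
Visit 7, enqueue [8]
Visit 6, enqueue []
Visit 8, enqueue []

BFS order: [0, 5, 1, 2, 4, 3, 7, 6, 8]


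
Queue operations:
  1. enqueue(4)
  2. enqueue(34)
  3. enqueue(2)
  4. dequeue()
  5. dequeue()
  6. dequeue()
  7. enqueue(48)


enqueue(4) -> [4]
enqueue(34) -> [4, 34]
enqueue(2) -> [4, 34, 2]
dequeue()->4, [34, 2]
dequeue()->34, [2]
dequeue()->2, []
enqueue(48) -> [48]

Final queue: [48]


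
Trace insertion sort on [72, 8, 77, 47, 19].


Initial: [72, 8, 77, 47, 19]
Insert 8: [8, 72, 77, 47, 19]
Insert 77: [8, 72, 77, 47, 19]
Insert 47: [8, 47, 72, 77, 19]
Insert 19: [8, 19, 47, 72, 77]

Sorted: [8, 19, 47, 72, 77]


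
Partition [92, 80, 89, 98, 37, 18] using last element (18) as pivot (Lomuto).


Pivot: 18
Place pivot at 0: [18, 80, 89, 98, 37, 92]

Partitioned: [18, 80, 89, 98, 37, 92]


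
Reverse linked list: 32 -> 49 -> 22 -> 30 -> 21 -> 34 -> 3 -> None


Step 1: curr=32, set curr.next=prev(None) | reversed so far: 32
Step 2: curr=49, set curr.next=prev(32) | reversed so far: 49 -> 32
Step 3: curr=22, set curr.next=prev(49) | reversed so far: 22 -> 49 -> 32
Step 4: curr=30, set curr.next=prev(22) | reversed so far: 30 -> 22 -> 49 -> 32
Step 5: curr=21, set curr.next=prev(30) | reversed so far: 21 -> 30 -> 22 -> 49 -> 32
Step 6: curr=34, set curr.next=prev(21) | reversed so far: 34 -> 21 -> 30 -> 22 -> 49 -> 32
Step 7: curr=3, set curr.next=prev(34) | reversed so far: 3 -> 34 -> 21 -> 30 -> 22 -> 49 -> 32

3 -> 34 -> 21 -> 30 -> 22 -> 49 -> 32 -> None


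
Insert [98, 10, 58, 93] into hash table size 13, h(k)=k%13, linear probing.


Insert 98: h=7 -> slot 7
Insert 10: h=10 -> slot 10
Insert 58: h=6 -> slot 6
Insert 93: h=2 -> slot 2

Table: [None, None, 93, None, None, None, 58, 98, None, None, 10, None, None]


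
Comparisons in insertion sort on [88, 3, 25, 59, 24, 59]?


Algorithm: insertion sort
Input: [88, 3, 25, 59, 24, 59]
Sorted: [3, 24, 25, 59, 59, 88]

11


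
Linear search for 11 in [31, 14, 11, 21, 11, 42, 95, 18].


i=0: 31!=11
i=1: 14!=11
i=2: 11==11 found!

Found at 2, 3 comps


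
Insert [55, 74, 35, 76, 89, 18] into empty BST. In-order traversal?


Insert 55: root
Insert 74: R from 55
Insert 35: L from 55
Insert 76: R from 55 -> R from 74
Insert 89: R from 55 -> R from 74 -> R from 76
Insert 18: L from 55 -> L from 35

In-order: [18, 35, 55, 74, 76, 89]


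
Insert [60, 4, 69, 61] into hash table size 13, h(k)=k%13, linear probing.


Insert 60: h=8 -> slot 8
Insert 4: h=4 -> slot 4
Insert 69: h=4, 1 probes -> slot 5
Insert 61: h=9 -> slot 9

Table: [None, None, None, None, 4, 69, None, None, 60, 61, None, None, None]


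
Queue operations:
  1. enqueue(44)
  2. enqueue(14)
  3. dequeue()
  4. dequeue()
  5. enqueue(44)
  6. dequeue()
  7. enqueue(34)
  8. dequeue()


enqueue(44) -> [44]
enqueue(14) -> [44, 14]
dequeue()->44, [14]
dequeue()->14, []
enqueue(44) -> [44]
dequeue()->44, []
enqueue(34) -> [34]
dequeue()->34, []

Final queue: []


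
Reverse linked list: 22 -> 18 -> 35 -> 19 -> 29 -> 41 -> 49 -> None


Step 1: curr=22, set curr.next=prev(None) | reversed so far: 22
Step 2: curr=18, set curr.next=prev(22) | reversed so far: 18 -> 22
Step 3: curr=35, set curr.next=prev(18) | reversed so far: 35 -> 18 -> 22
Step 4: curr=19, set curr.next=prev(35) | reversed so far: 19 -> 35 -> 18 -> 22
Step 5: curr=29, set curr.next=prev(19) | reversed so far: 29 -> 19 -> 35 -> 18 -> 22
Step 6: curr=41, set curr.next=prev(29) | reversed so far: 41 -> 29 -> 19 -> 35 -> 18 -> 22
Step 7: curr=49, set curr.next=prev(41) | reversed so far: 49 -> 41 -> 29 -> 19 -> 35 -> 18 -> 22

49 -> 41 -> 29 -> 19 -> 35 -> 18 -> 22 -> None


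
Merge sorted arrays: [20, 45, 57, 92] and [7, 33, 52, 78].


Take 7 from B
Take 20 from A
Take 33 from B
Take 45 from A
Take 52 from B
Take 57 from A
Take 78 from B

Merged: [7, 20, 33, 45, 52, 57, 78, 92]


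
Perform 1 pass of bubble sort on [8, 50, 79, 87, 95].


Initial: [8, 50, 79, 87, 95]
Pass 1: [8, 50, 79, 87, 95] (0 swaps)

After 1 pass: [8, 50, 79, 87, 95]


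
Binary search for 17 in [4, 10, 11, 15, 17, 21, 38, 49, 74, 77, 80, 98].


Step 1: lo=0, hi=11, mid=5, val=21
Step 2: lo=0, hi=4, mid=2, val=11
Step 3: lo=3, hi=4, mid=3, val=15
Step 4: lo=4, hi=4, mid=4, val=17

Found at index 4


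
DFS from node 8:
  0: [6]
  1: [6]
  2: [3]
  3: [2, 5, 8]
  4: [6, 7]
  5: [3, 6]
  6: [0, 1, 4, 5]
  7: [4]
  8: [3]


Visit 8, push [3]
Visit 3, push [5, 2]
Visit 2, push []
Visit 5, push [6]
Visit 6, push [4, 1, 0]
Visit 0, push []
Visit 1, push []
Visit 4, push [7]
Visit 7, push []

DFS order: [8, 3, 2, 5, 6, 0, 1, 4, 7]


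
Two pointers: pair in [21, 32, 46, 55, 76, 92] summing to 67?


lo=0(21)+hi=5(92)=113
lo=0(21)+hi=4(76)=97
lo=0(21)+hi=3(55)=76
lo=0(21)+hi=2(46)=67

Yes: 21+46=67


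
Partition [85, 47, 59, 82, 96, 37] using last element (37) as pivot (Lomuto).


Pivot: 37
Place pivot at 0: [37, 47, 59, 82, 96, 85]

Partitioned: [37, 47, 59, 82, 96, 85]


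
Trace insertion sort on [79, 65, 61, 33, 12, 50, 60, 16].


Initial: [79, 65, 61, 33, 12, 50, 60, 16]
Insert 65: [65, 79, 61, 33, 12, 50, 60, 16]
Insert 61: [61, 65, 79, 33, 12, 50, 60, 16]
Insert 33: [33, 61, 65, 79, 12, 50, 60, 16]
Insert 12: [12, 33, 61, 65, 79, 50, 60, 16]
Insert 50: [12, 33, 50, 61, 65, 79, 60, 16]
Insert 60: [12, 33, 50, 60, 61, 65, 79, 16]
Insert 16: [12, 16, 33, 50, 60, 61, 65, 79]

Sorted: [12, 16, 33, 50, 60, 61, 65, 79]


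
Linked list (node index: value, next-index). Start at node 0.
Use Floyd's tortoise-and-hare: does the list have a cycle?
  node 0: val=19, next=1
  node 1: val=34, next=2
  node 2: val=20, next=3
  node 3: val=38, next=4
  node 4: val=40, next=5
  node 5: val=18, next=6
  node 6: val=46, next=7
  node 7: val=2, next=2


Floyd's tortoise (slow, +1) and hare (fast, +2):
  init: slow=0, fast=0
  step 1: slow=1, fast=2
  step 2: slow=2, fast=4
  step 3: slow=3, fast=6
  step 4: slow=4, fast=2
  step 5: slow=5, fast=4
  step 6: slow=6, fast=6
  slow == fast at node 6: cycle detected

Cycle: yes


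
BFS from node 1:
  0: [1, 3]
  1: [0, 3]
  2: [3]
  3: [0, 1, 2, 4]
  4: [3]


Visit 1, enqueue [0, 3]
Visit 0, enqueue []
Visit 3, enqueue [2, 4]
Visit 2, enqueue []
Visit 4, enqueue []

BFS order: [1, 0, 3, 2, 4]


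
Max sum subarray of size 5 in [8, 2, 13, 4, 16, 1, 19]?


[0:5]: 43
[1:6]: 36
[2:7]: 53

Max: 53 at [2:7]


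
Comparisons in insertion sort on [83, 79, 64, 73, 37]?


Algorithm: insertion sort
Input: [83, 79, 64, 73, 37]
Sorted: [37, 64, 73, 79, 83]

10


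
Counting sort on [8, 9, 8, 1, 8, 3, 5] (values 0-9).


Input: [8, 9, 8, 1, 8, 3, 5]
Counts: [0, 1, 0, 1, 0, 1, 0, 0, 3, 1]

Sorted: [1, 3, 5, 8, 8, 8, 9]


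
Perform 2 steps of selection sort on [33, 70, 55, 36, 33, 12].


Initial: [33, 70, 55, 36, 33, 12]
Step 1: min=12 at 5
  Swap: [12, 70, 55, 36, 33, 33]
Step 2: min=33 at 4
  Swap: [12, 33, 55, 36, 70, 33]

After 2 steps: [12, 33, 55, 36, 70, 33]


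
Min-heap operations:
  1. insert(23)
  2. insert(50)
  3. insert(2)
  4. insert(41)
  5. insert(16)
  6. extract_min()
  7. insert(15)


insert(23) -> [23]
insert(50) -> [23, 50]
insert(2) -> [2, 50, 23]
insert(41) -> [2, 41, 23, 50]
insert(16) -> [2, 16, 23, 50, 41]
extract_min()->2, [16, 41, 23, 50]
insert(15) -> [15, 16, 23, 50, 41]

Final heap: [15, 16, 23, 50, 41]


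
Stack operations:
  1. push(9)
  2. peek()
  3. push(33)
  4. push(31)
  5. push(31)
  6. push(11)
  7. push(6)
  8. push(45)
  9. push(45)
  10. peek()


push(9) -> [9]
peek()->9
push(33) -> [9, 33]
push(31) -> [9, 33, 31]
push(31) -> [9, 33, 31, 31]
push(11) -> [9, 33, 31, 31, 11]
push(6) -> [9, 33, 31, 31, 11, 6]
push(45) -> [9, 33, 31, 31, 11, 6, 45]
push(45) -> [9, 33, 31, 31, 11, 6, 45, 45]
peek()->45

Final stack: [9, 33, 31, 31, 11, 6, 45, 45]


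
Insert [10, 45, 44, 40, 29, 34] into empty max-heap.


Insert 10: [10]
Insert 45: [45, 10]
Insert 44: [45, 10, 44]
Insert 40: [45, 40, 44, 10]
Insert 29: [45, 40, 44, 10, 29]
Insert 34: [45, 40, 44, 10, 29, 34]

Final heap: [45, 40, 44, 10, 29, 34]


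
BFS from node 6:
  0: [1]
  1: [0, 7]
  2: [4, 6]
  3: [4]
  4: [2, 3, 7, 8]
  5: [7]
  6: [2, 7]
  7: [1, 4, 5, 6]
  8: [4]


Visit 6, enqueue [2, 7]
Visit 2, enqueue [4]
Visit 7, enqueue [1, 5]
Visit 4, enqueue [3, 8]
Visit 1, enqueue [0]
Visit 5, enqueue []
Visit 3, enqueue []
Visit 8, enqueue []
Visit 0, enqueue []

BFS order: [6, 2, 7, 4, 1, 5, 3, 8, 0]


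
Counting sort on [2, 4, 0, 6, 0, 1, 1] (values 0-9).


Input: [2, 4, 0, 6, 0, 1, 1]
Counts: [2, 2, 1, 0, 1, 0, 1, 0, 0, 0]

Sorted: [0, 0, 1, 1, 2, 4, 6]


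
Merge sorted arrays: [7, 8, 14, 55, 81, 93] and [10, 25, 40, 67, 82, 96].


Take 7 from A
Take 8 from A
Take 10 from B
Take 14 from A
Take 25 from B
Take 40 from B
Take 55 from A
Take 67 from B
Take 81 from A
Take 82 from B
Take 93 from A

Merged: [7, 8, 10, 14, 25, 40, 55, 67, 81, 82, 93, 96]


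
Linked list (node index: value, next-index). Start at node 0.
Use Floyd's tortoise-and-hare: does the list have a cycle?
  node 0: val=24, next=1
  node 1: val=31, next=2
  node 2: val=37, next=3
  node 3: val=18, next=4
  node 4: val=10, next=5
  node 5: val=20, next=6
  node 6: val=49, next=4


Floyd's tortoise (slow, +1) and hare (fast, +2):
  init: slow=0, fast=0
  step 1: slow=1, fast=2
  step 2: slow=2, fast=4
  step 3: slow=3, fast=6
  step 4: slow=4, fast=5
  step 5: slow=5, fast=4
  step 6: slow=6, fast=6
  slow == fast at node 6: cycle detected

Cycle: yes


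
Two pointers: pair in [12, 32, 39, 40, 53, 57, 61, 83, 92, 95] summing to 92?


lo=0(12)+hi=9(95)=107
lo=0(12)+hi=8(92)=104
lo=0(12)+hi=7(83)=95
lo=0(12)+hi=6(61)=73
lo=1(32)+hi=6(61)=93
lo=1(32)+hi=5(57)=89
lo=2(39)+hi=5(57)=96
lo=2(39)+hi=4(53)=92

Yes: 39+53=92


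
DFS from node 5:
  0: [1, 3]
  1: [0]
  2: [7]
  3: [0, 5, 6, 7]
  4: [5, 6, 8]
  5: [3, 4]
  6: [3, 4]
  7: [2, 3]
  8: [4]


Visit 5, push [4, 3]
Visit 3, push [7, 6, 0]
Visit 0, push [1]
Visit 1, push []
Visit 6, push [4]
Visit 4, push [8]
Visit 8, push []
Visit 7, push [2]
Visit 2, push []

DFS order: [5, 3, 0, 1, 6, 4, 8, 7, 2]


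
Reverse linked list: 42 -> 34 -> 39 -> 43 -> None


Step 1: curr=42, set curr.next=prev(None) | reversed so far: 42
Step 2: curr=34, set curr.next=prev(42) | reversed so far: 34 -> 42
Step 3: curr=39, set curr.next=prev(34) | reversed so far: 39 -> 34 -> 42
Step 4: curr=43, set curr.next=prev(39) | reversed so far: 43 -> 39 -> 34 -> 42

43 -> 39 -> 34 -> 42 -> None


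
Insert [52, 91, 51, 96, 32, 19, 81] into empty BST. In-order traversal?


Insert 52: root
Insert 91: R from 52
Insert 51: L from 52
Insert 96: R from 52 -> R from 91
Insert 32: L from 52 -> L from 51
Insert 19: L from 52 -> L from 51 -> L from 32
Insert 81: R from 52 -> L from 91

In-order: [19, 32, 51, 52, 81, 91, 96]


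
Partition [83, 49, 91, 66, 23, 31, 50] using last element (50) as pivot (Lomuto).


Pivot: 50
  49 <= 50: swap -> [49, 83, 91, 66, 23, 31, 50]
  23 <= 50: swap -> [49, 23, 91, 66, 83, 31, 50]
  31 <= 50: swap -> [49, 23, 31, 66, 83, 91, 50]
Place pivot at 3: [49, 23, 31, 50, 83, 91, 66]

Partitioned: [49, 23, 31, 50, 83, 91, 66]


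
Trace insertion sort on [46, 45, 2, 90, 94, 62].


Initial: [46, 45, 2, 90, 94, 62]
Insert 45: [45, 46, 2, 90, 94, 62]
Insert 2: [2, 45, 46, 90, 94, 62]
Insert 90: [2, 45, 46, 90, 94, 62]
Insert 94: [2, 45, 46, 90, 94, 62]
Insert 62: [2, 45, 46, 62, 90, 94]

Sorted: [2, 45, 46, 62, 90, 94]


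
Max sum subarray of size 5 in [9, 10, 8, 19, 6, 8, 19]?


[0:5]: 52
[1:6]: 51
[2:7]: 60

Max: 60 at [2:7]


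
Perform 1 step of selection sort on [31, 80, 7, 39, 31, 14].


Initial: [31, 80, 7, 39, 31, 14]
Step 1: min=7 at 2
  Swap: [7, 80, 31, 39, 31, 14]

After 1 step: [7, 80, 31, 39, 31, 14]


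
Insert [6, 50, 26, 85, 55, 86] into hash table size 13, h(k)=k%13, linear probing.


Insert 6: h=6 -> slot 6
Insert 50: h=11 -> slot 11
Insert 26: h=0 -> slot 0
Insert 85: h=7 -> slot 7
Insert 55: h=3 -> slot 3
Insert 86: h=8 -> slot 8

Table: [26, None, None, 55, None, None, 6, 85, 86, None, None, 50, None]


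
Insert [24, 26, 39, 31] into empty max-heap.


Insert 24: [24]
Insert 26: [26, 24]
Insert 39: [39, 24, 26]
Insert 31: [39, 31, 26, 24]

Final heap: [39, 31, 26, 24]


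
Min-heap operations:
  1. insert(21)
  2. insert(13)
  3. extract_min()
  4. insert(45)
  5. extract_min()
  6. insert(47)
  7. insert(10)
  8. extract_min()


insert(21) -> [21]
insert(13) -> [13, 21]
extract_min()->13, [21]
insert(45) -> [21, 45]
extract_min()->21, [45]
insert(47) -> [45, 47]
insert(10) -> [10, 47, 45]
extract_min()->10, [45, 47]

Final heap: [45, 47]


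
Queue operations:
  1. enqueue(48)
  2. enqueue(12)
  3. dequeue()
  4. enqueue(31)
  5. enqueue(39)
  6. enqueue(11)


enqueue(48) -> [48]
enqueue(12) -> [48, 12]
dequeue()->48, [12]
enqueue(31) -> [12, 31]
enqueue(39) -> [12, 31, 39]
enqueue(11) -> [12, 31, 39, 11]

Final queue: [12, 31, 39, 11]


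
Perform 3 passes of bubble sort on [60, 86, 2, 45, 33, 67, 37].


Initial: [60, 86, 2, 45, 33, 67, 37]
Pass 1: [60, 2, 45, 33, 67, 37, 86] (5 swaps)
Pass 2: [2, 45, 33, 60, 37, 67, 86] (4 swaps)
Pass 3: [2, 33, 45, 37, 60, 67, 86] (2 swaps)

After 3 passes: [2, 33, 45, 37, 60, 67, 86]


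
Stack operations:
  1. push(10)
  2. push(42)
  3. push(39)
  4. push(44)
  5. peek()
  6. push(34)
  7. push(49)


push(10) -> [10]
push(42) -> [10, 42]
push(39) -> [10, 42, 39]
push(44) -> [10, 42, 39, 44]
peek()->44
push(34) -> [10, 42, 39, 44, 34]
push(49) -> [10, 42, 39, 44, 34, 49]

Final stack: [10, 42, 39, 44, 34, 49]


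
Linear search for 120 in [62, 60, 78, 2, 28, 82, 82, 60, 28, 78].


i=0: 62!=120
i=1: 60!=120
i=2: 78!=120
i=3: 2!=120
i=4: 28!=120
i=5: 82!=120
i=6: 82!=120
i=7: 60!=120
i=8: 28!=120
i=9: 78!=120

Not found, 10 comps


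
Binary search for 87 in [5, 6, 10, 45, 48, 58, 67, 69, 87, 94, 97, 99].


Step 1: lo=0, hi=11, mid=5, val=58
Step 2: lo=6, hi=11, mid=8, val=87

Found at index 8


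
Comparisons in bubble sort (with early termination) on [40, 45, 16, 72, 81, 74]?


Algorithm: bubble sort (with early termination)
Input: [40, 45, 16, 72, 81, 74]
Sorted: [16, 40, 45, 72, 74, 81]

12


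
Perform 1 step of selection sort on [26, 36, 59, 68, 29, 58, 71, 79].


Initial: [26, 36, 59, 68, 29, 58, 71, 79]
Step 1: min=26 at 0
  Swap: [26, 36, 59, 68, 29, 58, 71, 79]

After 1 step: [26, 36, 59, 68, 29, 58, 71, 79]


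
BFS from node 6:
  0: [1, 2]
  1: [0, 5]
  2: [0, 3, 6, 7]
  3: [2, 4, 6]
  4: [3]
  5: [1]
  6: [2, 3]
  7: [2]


Visit 6, enqueue [2, 3]
Visit 2, enqueue [0, 7]
Visit 3, enqueue [4]
Visit 0, enqueue [1]
Visit 7, enqueue []
Visit 4, enqueue []
Visit 1, enqueue [5]
Visit 5, enqueue []

BFS order: [6, 2, 3, 0, 7, 4, 1, 5]


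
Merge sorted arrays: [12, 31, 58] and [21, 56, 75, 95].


Take 12 from A
Take 21 from B
Take 31 from A
Take 56 from B
Take 58 from A

Merged: [12, 21, 31, 56, 58, 75, 95]


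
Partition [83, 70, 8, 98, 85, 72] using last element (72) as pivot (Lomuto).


Pivot: 72
  70 <= 72: swap -> [70, 83, 8, 98, 85, 72]
  8 <= 72: swap -> [70, 8, 83, 98, 85, 72]
Place pivot at 2: [70, 8, 72, 98, 85, 83]

Partitioned: [70, 8, 72, 98, 85, 83]


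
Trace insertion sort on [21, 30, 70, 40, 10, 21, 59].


Initial: [21, 30, 70, 40, 10, 21, 59]
Insert 30: [21, 30, 70, 40, 10, 21, 59]
Insert 70: [21, 30, 70, 40, 10, 21, 59]
Insert 40: [21, 30, 40, 70, 10, 21, 59]
Insert 10: [10, 21, 30, 40, 70, 21, 59]
Insert 21: [10, 21, 21, 30, 40, 70, 59]
Insert 59: [10, 21, 21, 30, 40, 59, 70]

Sorted: [10, 21, 21, 30, 40, 59, 70]


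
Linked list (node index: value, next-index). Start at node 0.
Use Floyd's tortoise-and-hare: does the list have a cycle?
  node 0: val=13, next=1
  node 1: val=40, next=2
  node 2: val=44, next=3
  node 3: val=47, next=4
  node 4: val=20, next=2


Floyd's tortoise (slow, +1) and hare (fast, +2):
  init: slow=0, fast=0
  step 1: slow=1, fast=2
  step 2: slow=2, fast=4
  step 3: slow=3, fast=3
  slow == fast at node 3: cycle detected

Cycle: yes


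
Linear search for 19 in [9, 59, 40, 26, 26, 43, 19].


i=0: 9!=19
i=1: 59!=19
i=2: 40!=19
i=3: 26!=19
i=4: 26!=19
i=5: 43!=19
i=6: 19==19 found!

Found at 6, 7 comps


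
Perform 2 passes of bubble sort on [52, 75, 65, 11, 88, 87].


Initial: [52, 75, 65, 11, 88, 87]
Pass 1: [52, 65, 11, 75, 87, 88] (3 swaps)
Pass 2: [52, 11, 65, 75, 87, 88] (1 swaps)

After 2 passes: [52, 11, 65, 75, 87, 88]


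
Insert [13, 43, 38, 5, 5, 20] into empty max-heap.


Insert 13: [13]
Insert 43: [43, 13]
Insert 38: [43, 13, 38]
Insert 5: [43, 13, 38, 5]
Insert 5: [43, 13, 38, 5, 5]
Insert 20: [43, 13, 38, 5, 5, 20]

Final heap: [43, 13, 38, 5, 5, 20]


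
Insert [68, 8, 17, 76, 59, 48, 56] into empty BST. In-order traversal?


Insert 68: root
Insert 8: L from 68
Insert 17: L from 68 -> R from 8
Insert 76: R from 68
Insert 59: L from 68 -> R from 8 -> R from 17
Insert 48: L from 68 -> R from 8 -> R from 17 -> L from 59
Insert 56: L from 68 -> R from 8 -> R from 17 -> L from 59 -> R from 48

In-order: [8, 17, 48, 56, 59, 68, 76]


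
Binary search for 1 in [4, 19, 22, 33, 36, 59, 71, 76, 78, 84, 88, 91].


Step 1: lo=0, hi=11, mid=5, val=59
Step 2: lo=0, hi=4, mid=2, val=22
Step 3: lo=0, hi=1, mid=0, val=4

Not found


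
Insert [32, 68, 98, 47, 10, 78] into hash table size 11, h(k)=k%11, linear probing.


Insert 32: h=10 -> slot 10
Insert 68: h=2 -> slot 2
Insert 98: h=10, 1 probes -> slot 0
Insert 47: h=3 -> slot 3
Insert 10: h=10, 2 probes -> slot 1
Insert 78: h=1, 3 probes -> slot 4

Table: [98, 10, 68, 47, 78, None, None, None, None, None, 32]


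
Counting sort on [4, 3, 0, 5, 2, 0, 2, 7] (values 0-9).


Input: [4, 3, 0, 5, 2, 0, 2, 7]
Counts: [2, 0, 2, 1, 1, 1, 0, 1, 0, 0]

Sorted: [0, 0, 2, 2, 3, 4, 5, 7]


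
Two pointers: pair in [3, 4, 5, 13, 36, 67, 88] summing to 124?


lo=0(3)+hi=6(88)=91
lo=1(4)+hi=6(88)=92
lo=2(5)+hi=6(88)=93
lo=3(13)+hi=6(88)=101
lo=4(36)+hi=6(88)=124

Yes: 36+88=124


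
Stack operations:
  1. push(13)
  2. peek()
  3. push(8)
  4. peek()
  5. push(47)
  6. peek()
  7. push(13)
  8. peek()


push(13) -> [13]
peek()->13
push(8) -> [13, 8]
peek()->8
push(47) -> [13, 8, 47]
peek()->47
push(13) -> [13, 8, 47, 13]
peek()->13

Final stack: [13, 8, 47, 13]


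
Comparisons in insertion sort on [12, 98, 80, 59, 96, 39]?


Algorithm: insertion sort
Input: [12, 98, 80, 59, 96, 39]
Sorted: [12, 39, 59, 80, 96, 98]

13


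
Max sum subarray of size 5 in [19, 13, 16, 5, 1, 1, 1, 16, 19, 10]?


[0:5]: 54
[1:6]: 36
[2:7]: 24
[3:8]: 24
[4:9]: 38
[5:10]: 47

Max: 54 at [0:5]


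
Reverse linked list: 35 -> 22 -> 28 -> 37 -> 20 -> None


Step 1: curr=35, set curr.next=prev(None) | reversed so far: 35
Step 2: curr=22, set curr.next=prev(35) | reversed so far: 22 -> 35
Step 3: curr=28, set curr.next=prev(22) | reversed so far: 28 -> 22 -> 35
Step 4: curr=37, set curr.next=prev(28) | reversed so far: 37 -> 28 -> 22 -> 35
Step 5: curr=20, set curr.next=prev(37) | reversed so far: 20 -> 37 -> 28 -> 22 -> 35

20 -> 37 -> 28 -> 22 -> 35 -> None


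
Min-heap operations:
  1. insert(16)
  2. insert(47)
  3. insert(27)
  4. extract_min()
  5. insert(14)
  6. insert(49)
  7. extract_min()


insert(16) -> [16]
insert(47) -> [16, 47]
insert(27) -> [16, 47, 27]
extract_min()->16, [27, 47]
insert(14) -> [14, 47, 27]
insert(49) -> [14, 47, 27, 49]
extract_min()->14, [27, 47, 49]

Final heap: [27, 47, 49]


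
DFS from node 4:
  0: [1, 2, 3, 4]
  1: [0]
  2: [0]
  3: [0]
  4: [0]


Visit 4, push [0]
Visit 0, push [3, 2, 1]
Visit 1, push []
Visit 2, push []
Visit 3, push []

DFS order: [4, 0, 1, 2, 3]


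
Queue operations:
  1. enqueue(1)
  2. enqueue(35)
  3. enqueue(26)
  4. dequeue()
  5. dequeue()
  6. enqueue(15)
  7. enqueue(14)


enqueue(1) -> [1]
enqueue(35) -> [1, 35]
enqueue(26) -> [1, 35, 26]
dequeue()->1, [35, 26]
dequeue()->35, [26]
enqueue(15) -> [26, 15]
enqueue(14) -> [26, 15, 14]

Final queue: [26, 15, 14]


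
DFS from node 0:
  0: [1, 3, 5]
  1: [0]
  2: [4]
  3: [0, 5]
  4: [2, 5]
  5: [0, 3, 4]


Visit 0, push [5, 3, 1]
Visit 1, push []
Visit 3, push [5]
Visit 5, push [4]
Visit 4, push [2]
Visit 2, push []

DFS order: [0, 1, 3, 5, 4, 2]


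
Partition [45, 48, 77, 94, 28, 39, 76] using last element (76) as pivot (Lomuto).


Pivot: 76
  45 <= 76: advance i (no swap)
  48 <= 76: advance i (no swap)
  28 <= 76: swap -> [45, 48, 28, 94, 77, 39, 76]
  39 <= 76: swap -> [45, 48, 28, 39, 77, 94, 76]
Place pivot at 4: [45, 48, 28, 39, 76, 94, 77]

Partitioned: [45, 48, 28, 39, 76, 94, 77]


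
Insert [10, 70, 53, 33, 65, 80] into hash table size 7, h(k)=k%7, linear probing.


Insert 10: h=3 -> slot 3
Insert 70: h=0 -> slot 0
Insert 53: h=4 -> slot 4
Insert 33: h=5 -> slot 5
Insert 65: h=2 -> slot 2
Insert 80: h=3, 3 probes -> slot 6

Table: [70, None, 65, 10, 53, 33, 80]


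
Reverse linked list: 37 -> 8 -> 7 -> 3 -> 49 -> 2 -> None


Step 1: curr=37, set curr.next=prev(None) | reversed so far: 37
Step 2: curr=8, set curr.next=prev(37) | reversed so far: 8 -> 37
Step 3: curr=7, set curr.next=prev(8) | reversed so far: 7 -> 8 -> 37
Step 4: curr=3, set curr.next=prev(7) | reversed so far: 3 -> 7 -> 8 -> 37
Step 5: curr=49, set curr.next=prev(3) | reversed so far: 49 -> 3 -> 7 -> 8 -> 37
Step 6: curr=2, set curr.next=prev(49) | reversed so far: 2 -> 49 -> 3 -> 7 -> 8 -> 37

2 -> 49 -> 3 -> 7 -> 8 -> 37 -> None


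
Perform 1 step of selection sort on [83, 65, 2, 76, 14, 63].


Initial: [83, 65, 2, 76, 14, 63]
Step 1: min=2 at 2
  Swap: [2, 65, 83, 76, 14, 63]

After 1 step: [2, 65, 83, 76, 14, 63]


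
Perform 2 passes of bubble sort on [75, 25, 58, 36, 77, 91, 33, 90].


Initial: [75, 25, 58, 36, 77, 91, 33, 90]
Pass 1: [25, 58, 36, 75, 77, 33, 90, 91] (5 swaps)
Pass 2: [25, 36, 58, 75, 33, 77, 90, 91] (2 swaps)

After 2 passes: [25, 36, 58, 75, 33, 77, 90, 91]


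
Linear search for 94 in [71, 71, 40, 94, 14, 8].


i=0: 71!=94
i=1: 71!=94
i=2: 40!=94
i=3: 94==94 found!

Found at 3, 4 comps


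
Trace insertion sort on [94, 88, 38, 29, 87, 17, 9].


Initial: [94, 88, 38, 29, 87, 17, 9]
Insert 88: [88, 94, 38, 29, 87, 17, 9]
Insert 38: [38, 88, 94, 29, 87, 17, 9]
Insert 29: [29, 38, 88, 94, 87, 17, 9]
Insert 87: [29, 38, 87, 88, 94, 17, 9]
Insert 17: [17, 29, 38, 87, 88, 94, 9]
Insert 9: [9, 17, 29, 38, 87, 88, 94]

Sorted: [9, 17, 29, 38, 87, 88, 94]


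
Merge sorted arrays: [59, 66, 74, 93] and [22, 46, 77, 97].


Take 22 from B
Take 46 from B
Take 59 from A
Take 66 from A
Take 74 from A
Take 77 from B
Take 93 from A

Merged: [22, 46, 59, 66, 74, 77, 93, 97]


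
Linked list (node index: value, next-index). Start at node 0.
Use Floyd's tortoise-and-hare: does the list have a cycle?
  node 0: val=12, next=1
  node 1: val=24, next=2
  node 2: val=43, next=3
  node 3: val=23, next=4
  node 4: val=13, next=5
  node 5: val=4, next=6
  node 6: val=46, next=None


Floyd's tortoise (slow, +1) and hare (fast, +2):
  init: slow=0, fast=0
  step 1: slow=1, fast=2
  step 2: slow=2, fast=4
  step 3: slow=3, fast=6
  step 4: fast -> None, no cycle

Cycle: no


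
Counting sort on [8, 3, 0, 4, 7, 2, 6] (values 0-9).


Input: [8, 3, 0, 4, 7, 2, 6]
Counts: [1, 0, 1, 1, 1, 0, 1, 1, 1, 0]

Sorted: [0, 2, 3, 4, 6, 7, 8]


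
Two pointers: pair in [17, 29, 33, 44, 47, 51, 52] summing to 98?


lo=0(17)+hi=6(52)=69
lo=1(29)+hi=6(52)=81
lo=2(33)+hi=6(52)=85
lo=3(44)+hi=6(52)=96
lo=4(47)+hi=6(52)=99
lo=4(47)+hi=5(51)=98

Yes: 47+51=98


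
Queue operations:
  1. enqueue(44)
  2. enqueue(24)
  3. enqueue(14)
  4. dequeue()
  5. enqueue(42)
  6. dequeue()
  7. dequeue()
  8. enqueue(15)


enqueue(44) -> [44]
enqueue(24) -> [44, 24]
enqueue(14) -> [44, 24, 14]
dequeue()->44, [24, 14]
enqueue(42) -> [24, 14, 42]
dequeue()->24, [14, 42]
dequeue()->14, [42]
enqueue(15) -> [42, 15]

Final queue: [42, 15]


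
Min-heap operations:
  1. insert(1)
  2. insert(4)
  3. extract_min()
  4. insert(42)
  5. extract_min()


insert(1) -> [1]
insert(4) -> [1, 4]
extract_min()->1, [4]
insert(42) -> [4, 42]
extract_min()->4, [42]

Final heap: [42]


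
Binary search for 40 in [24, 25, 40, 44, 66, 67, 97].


Step 1: lo=0, hi=6, mid=3, val=44
Step 2: lo=0, hi=2, mid=1, val=25
Step 3: lo=2, hi=2, mid=2, val=40

Found at index 2


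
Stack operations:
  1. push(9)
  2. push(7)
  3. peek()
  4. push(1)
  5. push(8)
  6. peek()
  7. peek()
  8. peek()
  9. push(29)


push(9) -> [9]
push(7) -> [9, 7]
peek()->7
push(1) -> [9, 7, 1]
push(8) -> [9, 7, 1, 8]
peek()->8
peek()->8
peek()->8
push(29) -> [9, 7, 1, 8, 29]

Final stack: [9, 7, 1, 8, 29]


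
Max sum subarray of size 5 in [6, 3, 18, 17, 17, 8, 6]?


[0:5]: 61
[1:6]: 63
[2:7]: 66

Max: 66 at [2:7]


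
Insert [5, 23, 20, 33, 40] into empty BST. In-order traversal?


Insert 5: root
Insert 23: R from 5
Insert 20: R from 5 -> L from 23
Insert 33: R from 5 -> R from 23
Insert 40: R from 5 -> R from 23 -> R from 33

In-order: [5, 20, 23, 33, 40]


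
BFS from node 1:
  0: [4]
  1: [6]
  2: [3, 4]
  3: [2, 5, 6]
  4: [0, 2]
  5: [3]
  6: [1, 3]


Visit 1, enqueue [6]
Visit 6, enqueue [3]
Visit 3, enqueue [2, 5]
Visit 2, enqueue [4]
Visit 5, enqueue []
Visit 4, enqueue [0]
Visit 0, enqueue []

BFS order: [1, 6, 3, 2, 5, 4, 0]


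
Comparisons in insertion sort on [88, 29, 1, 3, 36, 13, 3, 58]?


Algorithm: insertion sort
Input: [88, 29, 1, 3, 36, 13, 3, 58]
Sorted: [1, 3, 3, 13, 29, 36, 58, 88]

19


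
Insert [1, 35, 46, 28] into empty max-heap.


Insert 1: [1]
Insert 35: [35, 1]
Insert 46: [46, 1, 35]
Insert 28: [46, 28, 35, 1]

Final heap: [46, 28, 35, 1]


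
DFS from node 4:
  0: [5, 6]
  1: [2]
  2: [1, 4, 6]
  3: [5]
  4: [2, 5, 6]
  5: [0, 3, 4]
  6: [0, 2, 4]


Visit 4, push [6, 5, 2]
Visit 2, push [6, 1]
Visit 1, push []
Visit 6, push [0]
Visit 0, push [5]
Visit 5, push [3]
Visit 3, push []

DFS order: [4, 2, 1, 6, 0, 5, 3]


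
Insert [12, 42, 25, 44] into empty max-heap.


Insert 12: [12]
Insert 42: [42, 12]
Insert 25: [42, 12, 25]
Insert 44: [44, 42, 25, 12]

Final heap: [44, 42, 25, 12]


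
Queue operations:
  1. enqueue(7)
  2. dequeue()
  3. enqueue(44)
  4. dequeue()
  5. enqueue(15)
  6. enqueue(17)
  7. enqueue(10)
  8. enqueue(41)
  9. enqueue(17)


enqueue(7) -> [7]
dequeue()->7, []
enqueue(44) -> [44]
dequeue()->44, []
enqueue(15) -> [15]
enqueue(17) -> [15, 17]
enqueue(10) -> [15, 17, 10]
enqueue(41) -> [15, 17, 10, 41]
enqueue(17) -> [15, 17, 10, 41, 17]

Final queue: [15, 17, 10, 41, 17]


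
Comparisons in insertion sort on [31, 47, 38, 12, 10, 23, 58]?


Algorithm: insertion sort
Input: [31, 47, 38, 12, 10, 23, 58]
Sorted: [10, 12, 23, 31, 38, 47, 58]

15


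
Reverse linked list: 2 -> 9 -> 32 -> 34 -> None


Step 1: curr=2, set curr.next=prev(None) | reversed so far: 2
Step 2: curr=9, set curr.next=prev(2) | reversed so far: 9 -> 2
Step 3: curr=32, set curr.next=prev(9) | reversed so far: 32 -> 9 -> 2
Step 4: curr=34, set curr.next=prev(32) | reversed so far: 34 -> 32 -> 9 -> 2

34 -> 32 -> 9 -> 2 -> None


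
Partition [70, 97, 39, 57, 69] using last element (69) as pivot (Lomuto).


Pivot: 69
  39 <= 69: swap -> [39, 97, 70, 57, 69]
  57 <= 69: swap -> [39, 57, 70, 97, 69]
Place pivot at 2: [39, 57, 69, 97, 70]

Partitioned: [39, 57, 69, 97, 70]


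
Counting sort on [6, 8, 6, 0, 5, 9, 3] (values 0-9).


Input: [6, 8, 6, 0, 5, 9, 3]
Counts: [1, 0, 0, 1, 0, 1, 2, 0, 1, 1]

Sorted: [0, 3, 5, 6, 6, 8, 9]


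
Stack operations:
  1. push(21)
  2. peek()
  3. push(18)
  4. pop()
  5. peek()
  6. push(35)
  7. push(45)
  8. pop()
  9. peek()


push(21) -> [21]
peek()->21
push(18) -> [21, 18]
pop()->18, [21]
peek()->21
push(35) -> [21, 35]
push(45) -> [21, 35, 45]
pop()->45, [21, 35]
peek()->35

Final stack: [21, 35]


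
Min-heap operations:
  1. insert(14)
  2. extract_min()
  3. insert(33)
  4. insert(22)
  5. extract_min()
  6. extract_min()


insert(14) -> [14]
extract_min()->14, []
insert(33) -> [33]
insert(22) -> [22, 33]
extract_min()->22, [33]
extract_min()->33, []

Final heap: []


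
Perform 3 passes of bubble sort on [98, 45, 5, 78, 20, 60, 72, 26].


Initial: [98, 45, 5, 78, 20, 60, 72, 26]
Pass 1: [45, 5, 78, 20, 60, 72, 26, 98] (7 swaps)
Pass 2: [5, 45, 20, 60, 72, 26, 78, 98] (5 swaps)
Pass 3: [5, 20, 45, 60, 26, 72, 78, 98] (2 swaps)

After 3 passes: [5, 20, 45, 60, 26, 72, 78, 98]


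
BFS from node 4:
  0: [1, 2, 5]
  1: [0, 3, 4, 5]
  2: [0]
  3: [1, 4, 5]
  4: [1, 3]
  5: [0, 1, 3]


Visit 4, enqueue [1, 3]
Visit 1, enqueue [0, 5]
Visit 3, enqueue []
Visit 0, enqueue [2]
Visit 5, enqueue []
Visit 2, enqueue []

BFS order: [4, 1, 3, 0, 5, 2]


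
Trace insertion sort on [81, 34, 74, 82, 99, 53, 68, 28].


Initial: [81, 34, 74, 82, 99, 53, 68, 28]
Insert 34: [34, 81, 74, 82, 99, 53, 68, 28]
Insert 74: [34, 74, 81, 82, 99, 53, 68, 28]
Insert 82: [34, 74, 81, 82, 99, 53, 68, 28]
Insert 99: [34, 74, 81, 82, 99, 53, 68, 28]
Insert 53: [34, 53, 74, 81, 82, 99, 68, 28]
Insert 68: [34, 53, 68, 74, 81, 82, 99, 28]
Insert 28: [28, 34, 53, 68, 74, 81, 82, 99]

Sorted: [28, 34, 53, 68, 74, 81, 82, 99]


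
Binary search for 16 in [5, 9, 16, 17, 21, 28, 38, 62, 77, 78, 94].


Step 1: lo=0, hi=10, mid=5, val=28
Step 2: lo=0, hi=4, mid=2, val=16

Found at index 2


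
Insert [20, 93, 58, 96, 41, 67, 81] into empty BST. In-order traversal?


Insert 20: root
Insert 93: R from 20
Insert 58: R from 20 -> L from 93
Insert 96: R from 20 -> R from 93
Insert 41: R from 20 -> L from 93 -> L from 58
Insert 67: R from 20 -> L from 93 -> R from 58
Insert 81: R from 20 -> L from 93 -> R from 58 -> R from 67

In-order: [20, 41, 58, 67, 81, 93, 96]


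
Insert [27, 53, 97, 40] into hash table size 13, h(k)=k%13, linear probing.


Insert 27: h=1 -> slot 1
Insert 53: h=1, 1 probes -> slot 2
Insert 97: h=6 -> slot 6
Insert 40: h=1, 2 probes -> slot 3

Table: [None, 27, 53, 40, None, None, 97, None, None, None, None, None, None]


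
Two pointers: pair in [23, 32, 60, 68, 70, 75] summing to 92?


lo=0(23)+hi=5(75)=98
lo=0(23)+hi=4(70)=93
lo=0(23)+hi=3(68)=91
lo=1(32)+hi=3(68)=100
lo=1(32)+hi=2(60)=92

Yes: 32+60=92


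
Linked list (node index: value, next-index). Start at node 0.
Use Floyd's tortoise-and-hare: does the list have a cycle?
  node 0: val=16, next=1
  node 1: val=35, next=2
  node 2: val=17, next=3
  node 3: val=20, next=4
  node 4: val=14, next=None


Floyd's tortoise (slow, +1) and hare (fast, +2):
  init: slow=0, fast=0
  step 1: slow=1, fast=2
  step 2: slow=2, fast=4
  step 3: fast -> None, no cycle

Cycle: no


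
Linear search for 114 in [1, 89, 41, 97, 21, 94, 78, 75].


i=0: 1!=114
i=1: 89!=114
i=2: 41!=114
i=3: 97!=114
i=4: 21!=114
i=5: 94!=114
i=6: 78!=114
i=7: 75!=114

Not found, 8 comps


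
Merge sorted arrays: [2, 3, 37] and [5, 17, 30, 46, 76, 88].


Take 2 from A
Take 3 from A
Take 5 from B
Take 17 from B
Take 30 from B
Take 37 from A

Merged: [2, 3, 5, 17, 30, 37, 46, 76, 88]


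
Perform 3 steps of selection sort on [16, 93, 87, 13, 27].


Initial: [16, 93, 87, 13, 27]
Step 1: min=13 at 3
  Swap: [13, 93, 87, 16, 27]
Step 2: min=16 at 3
  Swap: [13, 16, 87, 93, 27]
Step 3: min=27 at 4
  Swap: [13, 16, 27, 93, 87]

After 3 steps: [13, 16, 27, 93, 87]


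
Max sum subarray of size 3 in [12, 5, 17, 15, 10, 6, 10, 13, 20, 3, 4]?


[0:3]: 34
[1:4]: 37
[2:5]: 42
[3:6]: 31
[4:7]: 26
[5:8]: 29
[6:9]: 43
[7:10]: 36
[8:11]: 27

Max: 43 at [6:9]


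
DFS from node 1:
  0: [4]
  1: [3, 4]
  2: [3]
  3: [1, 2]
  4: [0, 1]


Visit 1, push [4, 3]
Visit 3, push [2]
Visit 2, push []
Visit 4, push [0]
Visit 0, push []

DFS order: [1, 3, 2, 4, 0]


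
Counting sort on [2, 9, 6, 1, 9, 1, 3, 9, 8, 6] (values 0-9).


Input: [2, 9, 6, 1, 9, 1, 3, 9, 8, 6]
Counts: [0, 2, 1, 1, 0, 0, 2, 0, 1, 3]

Sorted: [1, 1, 2, 3, 6, 6, 8, 9, 9, 9]


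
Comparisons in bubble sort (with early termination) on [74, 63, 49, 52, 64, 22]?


Algorithm: bubble sort (with early termination)
Input: [74, 63, 49, 52, 64, 22]
Sorted: [22, 49, 52, 63, 64, 74]

15


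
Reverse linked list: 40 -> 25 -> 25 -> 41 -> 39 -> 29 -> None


Step 1: curr=40, set curr.next=prev(None) | reversed so far: 40
Step 2: curr=25, set curr.next=prev(40) | reversed so far: 25 -> 40
Step 3: curr=25, set curr.next=prev(25) | reversed so far: 25 -> 25 -> 40
Step 4: curr=41, set curr.next=prev(25) | reversed so far: 41 -> 25 -> 25 -> 40
Step 5: curr=39, set curr.next=prev(41) | reversed so far: 39 -> 41 -> 25 -> 25 -> 40
Step 6: curr=29, set curr.next=prev(39) | reversed so far: 29 -> 39 -> 41 -> 25 -> 25 -> 40

29 -> 39 -> 41 -> 25 -> 25 -> 40 -> None


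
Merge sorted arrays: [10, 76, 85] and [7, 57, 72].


Take 7 from B
Take 10 from A
Take 57 from B
Take 72 from B

Merged: [7, 10, 57, 72, 76, 85]


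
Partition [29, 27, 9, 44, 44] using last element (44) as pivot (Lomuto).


Pivot: 44
  29 <= 44: advance i (no swap)
  27 <= 44: advance i (no swap)
  9 <= 44: advance i (no swap)
  44 <= 44: advance i (no swap)
Place pivot at 4: [29, 27, 9, 44, 44]

Partitioned: [29, 27, 9, 44, 44]


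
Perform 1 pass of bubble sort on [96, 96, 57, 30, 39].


Initial: [96, 96, 57, 30, 39]
Pass 1: [96, 57, 30, 39, 96] (3 swaps)

After 1 pass: [96, 57, 30, 39, 96]


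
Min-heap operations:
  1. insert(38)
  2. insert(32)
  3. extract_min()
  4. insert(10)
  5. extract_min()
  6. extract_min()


insert(38) -> [38]
insert(32) -> [32, 38]
extract_min()->32, [38]
insert(10) -> [10, 38]
extract_min()->10, [38]
extract_min()->38, []

Final heap: []


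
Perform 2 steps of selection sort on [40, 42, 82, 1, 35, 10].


Initial: [40, 42, 82, 1, 35, 10]
Step 1: min=1 at 3
  Swap: [1, 42, 82, 40, 35, 10]
Step 2: min=10 at 5
  Swap: [1, 10, 82, 40, 35, 42]

After 2 steps: [1, 10, 82, 40, 35, 42]


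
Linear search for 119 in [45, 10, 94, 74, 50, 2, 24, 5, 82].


i=0: 45!=119
i=1: 10!=119
i=2: 94!=119
i=3: 74!=119
i=4: 50!=119
i=5: 2!=119
i=6: 24!=119
i=7: 5!=119
i=8: 82!=119

Not found, 9 comps


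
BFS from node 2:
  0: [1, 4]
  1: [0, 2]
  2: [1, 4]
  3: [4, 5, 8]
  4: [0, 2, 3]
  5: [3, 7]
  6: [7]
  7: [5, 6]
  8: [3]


Visit 2, enqueue [1, 4]
Visit 1, enqueue [0]
Visit 4, enqueue [3]
Visit 0, enqueue []
Visit 3, enqueue [5, 8]
Visit 5, enqueue [7]
Visit 8, enqueue []
Visit 7, enqueue [6]
Visit 6, enqueue []

BFS order: [2, 1, 4, 0, 3, 5, 8, 7, 6]


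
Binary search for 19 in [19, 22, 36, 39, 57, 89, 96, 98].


Step 1: lo=0, hi=7, mid=3, val=39
Step 2: lo=0, hi=2, mid=1, val=22
Step 3: lo=0, hi=0, mid=0, val=19

Found at index 0


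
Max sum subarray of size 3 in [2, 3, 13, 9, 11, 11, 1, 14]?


[0:3]: 18
[1:4]: 25
[2:5]: 33
[3:6]: 31
[4:7]: 23
[5:8]: 26

Max: 33 at [2:5]


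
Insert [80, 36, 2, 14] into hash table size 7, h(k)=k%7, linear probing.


Insert 80: h=3 -> slot 3
Insert 36: h=1 -> slot 1
Insert 2: h=2 -> slot 2
Insert 14: h=0 -> slot 0

Table: [14, 36, 2, 80, None, None, None]


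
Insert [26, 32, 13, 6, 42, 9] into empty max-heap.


Insert 26: [26]
Insert 32: [32, 26]
Insert 13: [32, 26, 13]
Insert 6: [32, 26, 13, 6]
Insert 42: [42, 32, 13, 6, 26]
Insert 9: [42, 32, 13, 6, 26, 9]

Final heap: [42, 32, 13, 6, 26, 9]


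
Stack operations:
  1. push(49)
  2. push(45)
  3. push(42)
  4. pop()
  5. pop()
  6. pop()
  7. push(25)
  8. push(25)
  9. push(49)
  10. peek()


push(49) -> [49]
push(45) -> [49, 45]
push(42) -> [49, 45, 42]
pop()->42, [49, 45]
pop()->45, [49]
pop()->49, []
push(25) -> [25]
push(25) -> [25, 25]
push(49) -> [25, 25, 49]
peek()->49

Final stack: [25, 25, 49]


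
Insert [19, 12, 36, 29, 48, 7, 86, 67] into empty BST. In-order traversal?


Insert 19: root
Insert 12: L from 19
Insert 36: R from 19
Insert 29: R from 19 -> L from 36
Insert 48: R from 19 -> R from 36
Insert 7: L from 19 -> L from 12
Insert 86: R from 19 -> R from 36 -> R from 48
Insert 67: R from 19 -> R from 36 -> R from 48 -> L from 86

In-order: [7, 12, 19, 29, 36, 48, 67, 86]
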